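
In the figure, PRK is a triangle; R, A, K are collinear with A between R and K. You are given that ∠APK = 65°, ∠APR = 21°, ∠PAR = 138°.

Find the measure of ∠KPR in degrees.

1. ∠ARP = 21°  [△PRA]
2. ∠KAP = 42°  [linear pair at A on RK]
3. ∠KRP = 21°  [A on ray RK]
4. ∠AKP = 73°  [△PAK]
5. ∠PKR = 73°  [A on ray KR]
6. ∠KPR = 86°  [△PRK]

∠KPR = 86°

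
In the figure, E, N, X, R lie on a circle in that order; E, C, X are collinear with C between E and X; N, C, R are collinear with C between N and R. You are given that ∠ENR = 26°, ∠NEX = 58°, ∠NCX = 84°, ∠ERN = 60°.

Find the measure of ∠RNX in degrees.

∠RNX = 36°

1. ∠NER = 94°  [△ENR]
2. ∠NRX = 58°  [same arc NX]
3. ∠NXR = 86°  [cyclic ENXR, opposite ∠E+∠X]
4. ∠RNX = 36°  [△NXR]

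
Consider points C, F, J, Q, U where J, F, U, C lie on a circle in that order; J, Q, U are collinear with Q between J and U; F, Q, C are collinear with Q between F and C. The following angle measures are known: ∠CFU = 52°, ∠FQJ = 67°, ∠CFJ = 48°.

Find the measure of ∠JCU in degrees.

1. ∠CJU = 52°  [same arc UC]
2. ∠CUJ = 48°  [same arc JC]
3. ∠JCU = 80°  [△JUC]

∠JCU = 80°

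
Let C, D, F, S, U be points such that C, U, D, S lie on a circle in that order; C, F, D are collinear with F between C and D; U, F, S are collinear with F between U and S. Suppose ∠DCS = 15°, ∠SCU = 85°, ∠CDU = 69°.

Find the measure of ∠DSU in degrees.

∠DSU = 70°

1. ∠DUS = 15°  [same arc DS]
2. ∠SDU = 95°  [cyclic CUDS, opposite ∠C+∠D]
3. ∠DSU = 70°  [△UDS]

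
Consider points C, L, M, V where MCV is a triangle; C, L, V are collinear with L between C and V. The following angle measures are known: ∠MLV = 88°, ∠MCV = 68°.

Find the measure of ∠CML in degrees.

1. ∠CLM = 92°  [linear pair at L on CV]
2. ∠LCM = 68°  [L on ray CV]
3. ∠CML = 20°  [△MCL]

∠CML = 20°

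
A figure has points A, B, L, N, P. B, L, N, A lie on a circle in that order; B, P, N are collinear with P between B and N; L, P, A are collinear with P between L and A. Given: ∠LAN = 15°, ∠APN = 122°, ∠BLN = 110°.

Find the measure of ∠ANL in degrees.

1. ∠LBN = 15°  [same arc LN]
2. ∠BPL = 122°  [vertical angles at P]
3. ∠BNL = 55°  [△BLN]
4. ∠LPN = 58°  [linear pair at P on BN]
5. ∠ALN = 67°  [△LPN]
6. ∠ANL = 98°  [△LNA]

∠ANL = 98°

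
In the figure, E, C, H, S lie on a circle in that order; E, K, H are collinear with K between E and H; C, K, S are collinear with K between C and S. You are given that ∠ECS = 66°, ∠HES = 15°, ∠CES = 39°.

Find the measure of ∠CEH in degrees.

1. ∠EHS = 66°  [same arc ES]
2. ∠CSE = 75°  [△ECS]
3. ∠ESH = 99°  [△EHS]
4. ∠CHE = 75°  [same arc EC]
5. ∠ECH = 81°  [cyclic ECHS, opposite ∠C+∠S]
6. ∠CEH = 24°  [△ECH]

∠CEH = 24°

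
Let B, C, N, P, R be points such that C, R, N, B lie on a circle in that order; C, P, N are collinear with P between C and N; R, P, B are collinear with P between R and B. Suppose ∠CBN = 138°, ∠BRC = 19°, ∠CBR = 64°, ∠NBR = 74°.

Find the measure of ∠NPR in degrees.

1. ∠NCR = 74°  [same arc RN]
2. ∠CPR = 87°  [△CPR]
3. ∠NPR = 93°  [linear pair at P on CN]

∠NPR = 93°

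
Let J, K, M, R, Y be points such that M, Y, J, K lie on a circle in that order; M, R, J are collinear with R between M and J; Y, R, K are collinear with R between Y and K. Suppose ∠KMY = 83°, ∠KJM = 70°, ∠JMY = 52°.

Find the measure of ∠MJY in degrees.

1. ∠KJY = 97°  [cyclic MYJK, opposite ∠M+∠J]
2. ∠KYM = 70°  [same arc MK]
3. ∠JKY = 52°  [same arc YJ]
4. ∠MRY = 58°  [△MRY]
5. ∠JYK = 31°  [△YJK]
6. ∠JRY = 122°  [linear pair at R on MJ]
7. ∠MJY = 27°  [△YRJ]

∠MJY = 27°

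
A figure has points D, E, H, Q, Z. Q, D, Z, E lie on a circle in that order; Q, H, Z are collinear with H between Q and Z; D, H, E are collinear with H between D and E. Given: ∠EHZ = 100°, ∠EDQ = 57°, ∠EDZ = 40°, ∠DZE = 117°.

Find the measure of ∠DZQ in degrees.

∠DZQ = 60°

1. ∠DHQ = 100°  [vertical angles at H]
2. ∠DHZ = 80°  [linear pair at H on QZ]
3. ∠DZQ = 60°  [△DHZ]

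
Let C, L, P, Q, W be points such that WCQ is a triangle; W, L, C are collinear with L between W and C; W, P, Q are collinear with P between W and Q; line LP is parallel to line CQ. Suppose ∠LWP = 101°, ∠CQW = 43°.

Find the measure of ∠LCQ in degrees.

∠LCQ = 36°

1. ∠CWQ = 101°  [L on WC, P on WQ]
2. ∠QCW = 36°  [△WCQ]
3. ∠LCQ = 36°  [L on ray CW]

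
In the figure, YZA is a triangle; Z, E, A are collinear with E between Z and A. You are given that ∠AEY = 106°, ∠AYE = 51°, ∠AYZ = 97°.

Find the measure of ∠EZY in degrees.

1. ∠EAY = 23°  [△YEA]
2. ∠YAZ = 23°  [E on ray AZ]
3. ∠AZY = 60°  [△YZA]
4. ∠EZY = 60°  [E on ray ZA]

∠EZY = 60°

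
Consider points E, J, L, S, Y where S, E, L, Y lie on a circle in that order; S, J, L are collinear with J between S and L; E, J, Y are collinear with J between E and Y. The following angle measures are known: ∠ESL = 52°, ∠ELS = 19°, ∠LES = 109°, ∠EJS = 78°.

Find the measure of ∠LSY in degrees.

∠LSY = 59°

1. ∠EYL = 52°  [same arc EL]
2. ∠LYS = 71°  [cyclic SELY, opposite ∠E+∠Y]
3. ∠LJY = 78°  [vertical angles at J]
4. ∠SLY = 50°  [△LJY]
5. ∠LSY = 59°  [△SLY]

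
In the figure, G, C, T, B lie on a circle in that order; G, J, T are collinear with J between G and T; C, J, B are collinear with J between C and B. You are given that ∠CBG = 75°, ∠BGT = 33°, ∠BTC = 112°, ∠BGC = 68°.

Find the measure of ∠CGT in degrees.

∠CGT = 35°

1. ∠BCT = 33°  [same arc TB]
2. ∠CBT = 35°  [△CTB]
3. ∠CGT = 35°  [same arc CT]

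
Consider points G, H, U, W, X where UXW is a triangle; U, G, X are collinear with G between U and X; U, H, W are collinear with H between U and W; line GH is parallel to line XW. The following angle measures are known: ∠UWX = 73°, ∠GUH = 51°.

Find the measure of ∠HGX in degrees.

∠HGX = 124°

1. ∠GHU = 73°  [GH∥XW, corresponding at H]
2. ∠HGU = 56°  [△UGH]
3. ∠HGX = 124°  [linear pair at G on UX]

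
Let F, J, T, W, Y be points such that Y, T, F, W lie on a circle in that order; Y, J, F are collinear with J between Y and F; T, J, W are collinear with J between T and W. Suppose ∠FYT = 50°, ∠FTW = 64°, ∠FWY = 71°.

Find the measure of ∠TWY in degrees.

∠TWY = 21°

1. ∠FWT = 50°  [same arc TF]
2. ∠FYW = 64°  [same arc FW]
3. ∠TFW = 66°  [△TFW]
4. ∠WFY = 45°  [△YFW]
5. ∠TYW = 114°  [cyclic YTFW, opposite ∠Y+∠F]
6. ∠WTY = 45°  [same arc YW]
7. ∠TWY = 21°  [△YTW]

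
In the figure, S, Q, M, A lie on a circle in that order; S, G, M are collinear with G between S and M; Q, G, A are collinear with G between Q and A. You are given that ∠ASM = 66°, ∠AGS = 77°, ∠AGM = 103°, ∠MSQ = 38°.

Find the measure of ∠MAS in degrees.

1. ∠MAQ = 38°  [same arc QM]
2. ∠AMS = 39°  [△MGA]
3. ∠MAS = 75°  [△SMA]

∠MAS = 75°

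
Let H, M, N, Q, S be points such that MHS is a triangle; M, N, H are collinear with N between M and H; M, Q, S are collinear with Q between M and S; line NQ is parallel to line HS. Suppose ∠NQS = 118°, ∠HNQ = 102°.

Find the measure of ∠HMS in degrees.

1. ∠MQN = 62°  [linear pair at Q on MS]
2. ∠MNQ = 78°  [linear pair at N on MH]
3. ∠NMQ = 40°  [△MNQ]
4. ∠HMS = 40°  [N on MH, Q on MS]

∠HMS = 40°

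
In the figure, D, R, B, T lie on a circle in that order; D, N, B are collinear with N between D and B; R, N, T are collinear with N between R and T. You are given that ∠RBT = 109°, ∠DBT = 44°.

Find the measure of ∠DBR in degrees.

∠DBR = 65°

1. ∠RDT = 71°  [cyclic DRBT, opposite ∠D+∠B]
2. ∠DRT = 44°  [same arc DT]
3. ∠DTR = 65°  [△DRT]
4. ∠DBR = 65°  [same arc DR]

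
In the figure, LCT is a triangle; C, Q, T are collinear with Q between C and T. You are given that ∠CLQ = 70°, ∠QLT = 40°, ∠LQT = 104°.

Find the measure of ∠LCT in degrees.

∠LCT = 34°

1. ∠CQL = 76°  [linear pair at Q on CT]
2. ∠LCQ = 34°  [△LCQ]
3. ∠LCT = 34°  [Q on ray CT]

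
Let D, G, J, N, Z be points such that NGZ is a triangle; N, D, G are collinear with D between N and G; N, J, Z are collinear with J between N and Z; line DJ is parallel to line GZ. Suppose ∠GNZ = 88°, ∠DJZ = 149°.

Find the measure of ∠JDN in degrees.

∠JDN = 61°

1. ∠DNJ = 88°  [D on NG, J on NZ]
2. ∠DJN = 31°  [linear pair at J on NZ]
3. ∠JDN = 61°  [△NDJ]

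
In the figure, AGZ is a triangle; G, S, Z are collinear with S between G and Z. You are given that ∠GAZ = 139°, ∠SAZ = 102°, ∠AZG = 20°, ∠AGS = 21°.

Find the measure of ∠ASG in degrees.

∠ASG = 122°

1. ∠AZS = 20°  [S on ray ZG]
2. ∠ASZ = 58°  [△ASZ]
3. ∠ASG = 122°  [linear pair at S on GZ]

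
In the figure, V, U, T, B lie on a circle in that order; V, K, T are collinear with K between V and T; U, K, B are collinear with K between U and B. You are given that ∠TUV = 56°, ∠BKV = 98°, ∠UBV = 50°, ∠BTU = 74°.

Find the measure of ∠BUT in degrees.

∠BUT = 32°

1. ∠TKU = 98°  [vertical angles at K]
2. ∠UTV = 50°  [same arc VU]
3. ∠BUT = 32°  [△UKT]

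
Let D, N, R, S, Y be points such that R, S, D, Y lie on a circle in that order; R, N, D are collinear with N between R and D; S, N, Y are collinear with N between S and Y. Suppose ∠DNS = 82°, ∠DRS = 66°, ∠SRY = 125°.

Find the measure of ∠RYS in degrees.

1. ∠RNS = 98°  [linear pair at N on RD]
2. ∠RSY = 16°  [△RNS]
3. ∠RYS = 39°  [△RSY]

∠RYS = 39°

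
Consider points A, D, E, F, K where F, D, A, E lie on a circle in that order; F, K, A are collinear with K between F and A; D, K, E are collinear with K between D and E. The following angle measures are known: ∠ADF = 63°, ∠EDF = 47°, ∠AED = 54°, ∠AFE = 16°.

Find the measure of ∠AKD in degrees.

∠AKD = 101°

1. ∠AFD = 54°  [same arc DA]
2. ∠ADE = 16°  [same arc AE]
3. ∠DAF = 63°  [△FDA]
4. ∠AKD = 101°  [△DKA]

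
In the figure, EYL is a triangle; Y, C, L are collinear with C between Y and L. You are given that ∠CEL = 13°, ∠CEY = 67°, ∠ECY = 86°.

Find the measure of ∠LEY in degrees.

1. ∠CYE = 27°  [△EYC]
2. ∠ECL = 94°  [linear pair at C on YL]
3. ∠EYL = 27°  [C on ray YL]
4. ∠CLE = 73°  [△ECL]
5. ∠ELY = 73°  [C on ray LY]
6. ∠LEY = 80°  [△EYL]

∠LEY = 80°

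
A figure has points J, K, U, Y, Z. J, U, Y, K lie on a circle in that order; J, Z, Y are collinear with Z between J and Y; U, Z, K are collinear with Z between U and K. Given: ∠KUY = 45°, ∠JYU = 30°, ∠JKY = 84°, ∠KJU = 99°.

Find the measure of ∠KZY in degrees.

∠KZY = 75°

1. ∠KJY = 45°  [same arc YK]
2. ∠JKU = 30°  [same arc JU]
3. ∠JZK = 105°  [△JZK]
4. ∠KZY = 75°  [linear pair at Z on JY]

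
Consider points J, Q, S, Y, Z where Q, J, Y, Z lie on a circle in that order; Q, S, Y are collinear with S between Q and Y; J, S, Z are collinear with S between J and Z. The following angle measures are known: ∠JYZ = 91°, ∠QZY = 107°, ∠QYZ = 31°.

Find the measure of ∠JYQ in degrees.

1. ∠JQZ = 89°  [cyclic QJYZ, opposite ∠Q+∠Y]
2. ∠QJZ = 31°  [same arc QZ]
3. ∠JZQ = 60°  [△QJZ]
4. ∠JYQ = 60°  [same arc QJ]

∠JYQ = 60°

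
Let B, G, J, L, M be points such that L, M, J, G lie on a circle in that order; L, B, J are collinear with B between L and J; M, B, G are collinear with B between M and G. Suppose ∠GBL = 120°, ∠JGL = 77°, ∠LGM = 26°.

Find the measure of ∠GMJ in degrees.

∠GMJ = 34°

1. ∠JBM = 120°  [vertical angles at B]
2. ∠LJM = 26°  [same arc LM]
3. ∠GMJ = 34°  [△MBJ]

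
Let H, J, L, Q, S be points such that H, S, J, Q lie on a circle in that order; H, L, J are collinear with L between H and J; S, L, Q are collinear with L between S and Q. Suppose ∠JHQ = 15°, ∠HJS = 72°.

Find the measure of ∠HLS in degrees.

1. ∠JSQ = 15°  [same arc JQ]
2. ∠JLS = 93°  [△SLJ]
3. ∠HLS = 87°  [linear pair at L on HJ]

∠HLS = 87°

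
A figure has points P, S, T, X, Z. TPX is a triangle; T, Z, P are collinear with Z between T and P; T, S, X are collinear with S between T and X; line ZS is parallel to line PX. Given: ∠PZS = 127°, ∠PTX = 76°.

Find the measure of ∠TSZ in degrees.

∠TSZ = 51°

1. ∠SZT = 53°  [linear pair at Z on TP]
2. ∠STZ = 76°  [Z on TP, S on TX]
3. ∠TSZ = 51°  [△TZS]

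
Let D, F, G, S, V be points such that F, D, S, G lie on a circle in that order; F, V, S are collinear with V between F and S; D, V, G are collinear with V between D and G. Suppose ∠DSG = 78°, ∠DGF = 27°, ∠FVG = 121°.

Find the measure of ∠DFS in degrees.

∠DFS = 70°

1. ∠DFG = 102°  [cyclic FDSG, opposite ∠F+∠S]
2. ∠FDG = 51°  [△FDG]
3. ∠DVS = 121°  [vertical angles at V]
4. ∠DVF = 59°  [linear pair at V on FS]
5. ∠DFS = 70°  [△FVD]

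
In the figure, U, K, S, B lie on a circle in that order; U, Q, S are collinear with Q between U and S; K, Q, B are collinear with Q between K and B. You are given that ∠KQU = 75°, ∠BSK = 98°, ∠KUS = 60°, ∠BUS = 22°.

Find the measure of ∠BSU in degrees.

1. ∠BQS = 75°  [vertical angles at Q]
2. ∠KBS = 60°  [same arc KS]
3. ∠BSU = 45°  [△SQB]

∠BSU = 45°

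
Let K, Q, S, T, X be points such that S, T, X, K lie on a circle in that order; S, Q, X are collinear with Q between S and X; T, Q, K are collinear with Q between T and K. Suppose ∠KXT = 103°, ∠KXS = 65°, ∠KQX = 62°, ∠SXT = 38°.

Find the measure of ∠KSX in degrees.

∠KSX = 24°

1. ∠KQS = 118°  [linear pair at Q on SX]
2. ∠SKT = 38°  [same arc ST]
3. ∠KSX = 24°  [△SQK]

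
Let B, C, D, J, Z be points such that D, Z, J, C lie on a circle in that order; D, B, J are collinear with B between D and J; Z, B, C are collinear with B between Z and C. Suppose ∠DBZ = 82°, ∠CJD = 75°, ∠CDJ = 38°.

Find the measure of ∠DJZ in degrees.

∠DJZ = 44°

1. ∠JBZ = 98°  [linear pair at B on DJ]
2. ∠CZJ = 38°  [same arc JC]
3. ∠DJZ = 44°  [△ZBJ]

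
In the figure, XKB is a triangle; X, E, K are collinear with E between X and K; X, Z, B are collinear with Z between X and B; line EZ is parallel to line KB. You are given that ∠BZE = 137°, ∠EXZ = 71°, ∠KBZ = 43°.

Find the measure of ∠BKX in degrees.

1. ∠EZX = 43°  [linear pair at Z on XB]
2. ∠XEZ = 66°  [△XEZ]
3. ∠BKX = 66°  [EZ∥KB, corresponding at E]

∠BKX = 66°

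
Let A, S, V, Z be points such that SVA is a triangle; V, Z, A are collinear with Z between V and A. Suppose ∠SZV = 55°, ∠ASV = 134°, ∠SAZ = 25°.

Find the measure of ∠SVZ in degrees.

∠SVZ = 21°

1. ∠SAV = 25°  [Z on ray AV]
2. ∠AVS = 21°  [△SVA]
3. ∠SVZ = 21°  [Z on ray VA]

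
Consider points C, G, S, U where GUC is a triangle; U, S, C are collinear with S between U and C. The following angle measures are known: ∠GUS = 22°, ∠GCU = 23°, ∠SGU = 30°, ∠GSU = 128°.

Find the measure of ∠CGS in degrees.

∠CGS = 105°

1. ∠GCS = 23°  [S on ray CU]
2. ∠CSG = 52°  [linear pair at S on UC]
3. ∠CGS = 105°  [△GSC]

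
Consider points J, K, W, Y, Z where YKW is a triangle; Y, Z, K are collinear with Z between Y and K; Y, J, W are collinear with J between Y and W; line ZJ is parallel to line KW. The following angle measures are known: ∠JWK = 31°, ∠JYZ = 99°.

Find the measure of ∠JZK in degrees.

1. ∠KWY = 31°  [J on ray WY]
2. ∠KYW = 99°  [Z on YK, J on YW]
3. ∠WKY = 50°  [△YKW]
4. ∠JZY = 50°  [ZJ∥KW, corresponding at Z]
5. ∠JZK = 130°  [linear pair at Z on YK]

∠JZK = 130°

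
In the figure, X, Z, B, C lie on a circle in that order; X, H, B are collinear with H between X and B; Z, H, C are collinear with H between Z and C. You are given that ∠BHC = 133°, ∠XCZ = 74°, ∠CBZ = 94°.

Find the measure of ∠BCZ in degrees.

1. ∠XHZ = 133°  [vertical angles at H]
2. ∠XBZ = 74°  [same arc XZ]
3. ∠BHZ = 47°  [linear pair at H on XB]
4. ∠BZC = 59°  [△ZHB]
5. ∠BCZ = 27°  [△ZBC]

∠BCZ = 27°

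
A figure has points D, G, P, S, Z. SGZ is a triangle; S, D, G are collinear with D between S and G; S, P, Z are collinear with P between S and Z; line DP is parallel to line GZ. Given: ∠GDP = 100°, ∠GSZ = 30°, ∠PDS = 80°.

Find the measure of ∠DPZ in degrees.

1. ∠DSP = 30°  [D on SG, P on SZ]
2. ∠DPS = 70°  [△SDP]
3. ∠DPZ = 110°  [linear pair at P on SZ]

∠DPZ = 110°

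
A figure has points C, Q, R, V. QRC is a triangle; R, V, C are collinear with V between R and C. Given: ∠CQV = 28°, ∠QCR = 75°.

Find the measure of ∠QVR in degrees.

∠QVR = 103°

1. ∠QCV = 75°  [V on ray CR]
2. ∠CVQ = 77°  [△QVC]
3. ∠QVR = 103°  [linear pair at V on RC]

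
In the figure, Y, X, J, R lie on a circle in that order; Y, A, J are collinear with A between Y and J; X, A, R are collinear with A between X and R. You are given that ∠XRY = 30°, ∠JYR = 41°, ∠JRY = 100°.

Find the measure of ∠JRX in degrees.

∠JRX = 70°

1. ∠RAY = 109°  [△YAR]
2. ∠RJY = 39°  [△YJR]
3. ∠JAR = 71°  [linear pair at A on YJ]
4. ∠JRX = 70°  [△JAR]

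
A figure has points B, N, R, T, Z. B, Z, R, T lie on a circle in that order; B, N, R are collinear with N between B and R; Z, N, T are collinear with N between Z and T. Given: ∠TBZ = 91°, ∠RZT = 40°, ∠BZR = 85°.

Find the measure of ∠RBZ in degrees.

∠RBZ = 51°

1. ∠TRZ = 89°  [cyclic BZRT, opposite ∠B+∠R]
2. ∠RTZ = 51°  [△ZRT]
3. ∠RBZ = 51°  [same arc ZR]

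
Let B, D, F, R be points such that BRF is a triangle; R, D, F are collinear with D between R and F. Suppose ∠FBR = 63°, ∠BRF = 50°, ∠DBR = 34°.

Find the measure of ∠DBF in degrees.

∠DBF = 29°

1. ∠BFR = 67°  [△BRF]
2. ∠BRD = 50°  [D on ray RF]
3. ∠BDR = 96°  [△BRD]
4. ∠BFD = 67°  [D on ray FR]
5. ∠BDF = 84°  [linear pair at D on RF]
6. ∠DBF = 29°  [△BDF]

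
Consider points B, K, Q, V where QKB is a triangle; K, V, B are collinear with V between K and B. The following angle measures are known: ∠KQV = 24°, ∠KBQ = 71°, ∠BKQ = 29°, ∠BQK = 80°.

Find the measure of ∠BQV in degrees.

1. ∠QBV = 71°  [V on ray BK]
2. ∠QKV = 29°  [V on ray KB]
3. ∠KVQ = 127°  [△QKV]
4. ∠BVQ = 53°  [linear pair at V on KB]
5. ∠BQV = 56°  [△QVB]

∠BQV = 56°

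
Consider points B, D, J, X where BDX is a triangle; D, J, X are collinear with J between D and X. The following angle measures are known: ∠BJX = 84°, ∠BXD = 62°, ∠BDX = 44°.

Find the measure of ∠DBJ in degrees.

∠DBJ = 40°

1. ∠BJD = 96°  [linear pair at J on DX]
2. ∠BDJ = 44°  [J on ray DX]
3. ∠DBJ = 40°  [△BDJ]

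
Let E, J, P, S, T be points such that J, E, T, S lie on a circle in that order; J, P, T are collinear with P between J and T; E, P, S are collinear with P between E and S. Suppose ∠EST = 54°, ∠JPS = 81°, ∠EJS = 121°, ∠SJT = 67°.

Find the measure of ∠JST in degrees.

1. ∠SPT = 99°  [linear pair at P on JT]
2. ∠JTS = 27°  [△TPS]
3. ∠JST = 86°  [△JTS]

∠JST = 86°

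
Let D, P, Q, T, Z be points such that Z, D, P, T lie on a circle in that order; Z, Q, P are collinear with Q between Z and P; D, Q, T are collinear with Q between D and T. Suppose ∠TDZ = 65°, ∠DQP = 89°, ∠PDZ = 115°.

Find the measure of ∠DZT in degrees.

1. ∠TPZ = 65°  [same arc ZT]
2. ∠TQZ = 89°  [vertical angles at Q]
3. ∠PTZ = 65°  [cyclic ZDPT, opposite ∠D+∠T]
4. ∠PZT = 50°  [△ZPT]
5. ∠DTZ = 41°  [△ZQT]
6. ∠DZT = 74°  [△ZDT]

∠DZT = 74°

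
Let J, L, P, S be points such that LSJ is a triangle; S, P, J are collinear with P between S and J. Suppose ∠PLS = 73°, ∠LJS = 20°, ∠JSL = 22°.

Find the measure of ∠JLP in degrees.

∠JLP = 65°

1. ∠LJP = 20°  [P on ray JS]
2. ∠LSP = 22°  [P on ray SJ]
3. ∠LPS = 85°  [△LSP]
4. ∠JPL = 95°  [linear pair at P on SJ]
5. ∠JLP = 65°  [△LPJ]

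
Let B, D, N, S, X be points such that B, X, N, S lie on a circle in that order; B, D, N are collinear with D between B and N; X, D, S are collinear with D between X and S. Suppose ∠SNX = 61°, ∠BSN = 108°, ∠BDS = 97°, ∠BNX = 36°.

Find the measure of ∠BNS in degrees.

∠BNS = 25°

1. ∠SBX = 119°  [cyclic BXNS, opposite ∠B+∠N]
2. ∠BSX = 36°  [same arc BX]
3. ∠BXS = 25°  [△BXS]
4. ∠BNS = 25°  [same arc BS]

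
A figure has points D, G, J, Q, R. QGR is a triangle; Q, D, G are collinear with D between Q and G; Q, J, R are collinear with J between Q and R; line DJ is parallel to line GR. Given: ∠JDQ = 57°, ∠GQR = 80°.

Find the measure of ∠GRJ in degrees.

1. ∠QGR = 57°  [DJ∥GR, corresponding at D]
2. ∠GRQ = 43°  [△QGR]
3. ∠GRJ = 43°  [J on ray RQ]

∠GRJ = 43°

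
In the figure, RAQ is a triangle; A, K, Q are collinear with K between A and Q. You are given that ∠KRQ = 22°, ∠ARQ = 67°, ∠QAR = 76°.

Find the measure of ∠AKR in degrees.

1. ∠AQR = 37°  [△RAQ]
2. ∠KQR = 37°  [K on ray QA]
3. ∠QKR = 121°  [△RKQ]
4. ∠AKR = 59°  [linear pair at K on AQ]

∠AKR = 59°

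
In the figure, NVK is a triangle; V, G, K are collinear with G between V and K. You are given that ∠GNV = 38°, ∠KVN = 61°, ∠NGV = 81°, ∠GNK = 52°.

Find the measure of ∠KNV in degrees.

1. ∠KGN = 99°  [linear pair at G on VK]
2. ∠GKN = 29°  [△NGK]
3. ∠NKV = 29°  [G on ray KV]
4. ∠KNV = 90°  [△NVK]

∠KNV = 90°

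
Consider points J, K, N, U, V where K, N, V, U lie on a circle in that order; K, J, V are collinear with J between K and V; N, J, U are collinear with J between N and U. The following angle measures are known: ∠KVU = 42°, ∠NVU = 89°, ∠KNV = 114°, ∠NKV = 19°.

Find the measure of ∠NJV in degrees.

1. ∠KNU = 42°  [same arc KU]
2. ∠KJN = 119°  [△KJN]
3. ∠NJV = 61°  [linear pair at J on KV]

∠NJV = 61°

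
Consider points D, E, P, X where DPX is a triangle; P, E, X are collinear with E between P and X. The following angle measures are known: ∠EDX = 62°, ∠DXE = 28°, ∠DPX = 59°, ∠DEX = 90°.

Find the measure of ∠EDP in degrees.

∠EDP = 31°

1. ∠DPE = 59°  [E on ray PX]
2. ∠DEP = 90°  [linear pair at E on PX]
3. ∠EDP = 31°  [△DPE]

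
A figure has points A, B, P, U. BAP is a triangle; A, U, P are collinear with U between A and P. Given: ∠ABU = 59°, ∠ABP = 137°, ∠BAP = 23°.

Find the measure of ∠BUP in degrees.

1. ∠BAU = 23°  [U on ray AP]
2. ∠AUB = 98°  [△BAU]
3. ∠BUP = 82°  [linear pair at U on AP]

∠BUP = 82°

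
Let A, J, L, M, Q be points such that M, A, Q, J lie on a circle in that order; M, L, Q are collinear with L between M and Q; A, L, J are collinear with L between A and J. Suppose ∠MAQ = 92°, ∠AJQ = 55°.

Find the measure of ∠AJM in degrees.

1. ∠AMQ = 55°  [same arc AQ]
2. ∠AQM = 33°  [△MAQ]
3. ∠AJM = 33°  [same arc MA]

∠AJM = 33°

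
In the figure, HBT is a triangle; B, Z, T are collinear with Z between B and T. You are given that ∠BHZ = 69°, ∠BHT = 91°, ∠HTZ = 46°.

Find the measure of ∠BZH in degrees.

∠BZH = 68°

1. ∠BTH = 46°  [Z on ray TB]
2. ∠HBT = 43°  [△HBT]
3. ∠HBZ = 43°  [Z on ray BT]
4. ∠BZH = 68°  [△HBZ]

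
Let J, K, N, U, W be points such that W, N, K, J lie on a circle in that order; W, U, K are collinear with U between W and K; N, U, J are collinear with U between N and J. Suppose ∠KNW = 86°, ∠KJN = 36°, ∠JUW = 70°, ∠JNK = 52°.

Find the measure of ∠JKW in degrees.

1. ∠KJW = 94°  [cyclic WNKJ, opposite ∠N+∠J]
2. ∠JWK = 52°  [same arc KJ]
3. ∠JKW = 34°  [△WKJ]

∠JKW = 34°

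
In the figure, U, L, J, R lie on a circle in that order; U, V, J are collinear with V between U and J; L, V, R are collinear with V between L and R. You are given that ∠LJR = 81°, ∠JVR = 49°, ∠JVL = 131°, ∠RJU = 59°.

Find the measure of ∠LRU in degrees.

∠LRU = 22°

1. ∠LUR = 99°  [cyclic ULJR, opposite ∠U+∠J]
2. ∠RLU = 59°  [same arc UR]
3. ∠LRU = 22°  [△ULR]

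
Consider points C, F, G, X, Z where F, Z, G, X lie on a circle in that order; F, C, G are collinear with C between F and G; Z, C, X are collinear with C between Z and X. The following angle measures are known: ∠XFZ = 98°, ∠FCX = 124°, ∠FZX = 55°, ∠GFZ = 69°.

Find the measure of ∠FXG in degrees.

1. ∠FXZ = 27°  [△FZX]
2. ∠GFX = 29°  [△FCX]
3. ∠FGX = 55°  [same arc FX]
4. ∠FXG = 96°  [△FGX]

∠FXG = 96°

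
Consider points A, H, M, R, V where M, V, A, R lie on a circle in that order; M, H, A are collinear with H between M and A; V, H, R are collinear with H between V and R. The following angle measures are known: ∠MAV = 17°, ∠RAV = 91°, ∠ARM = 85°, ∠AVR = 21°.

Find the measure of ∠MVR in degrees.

∠MVR = 74°

1. ∠MRV = 17°  [same arc MV]
2. ∠RMV = 89°  [cyclic MVAR, opposite ∠M+∠A]
3. ∠MVR = 74°  [△MVR]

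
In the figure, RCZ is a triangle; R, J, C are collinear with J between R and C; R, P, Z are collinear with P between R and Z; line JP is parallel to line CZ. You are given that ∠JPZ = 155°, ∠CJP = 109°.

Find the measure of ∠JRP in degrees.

1. ∠JPR = 25°  [linear pair at P on RZ]
2. ∠PJR = 71°  [linear pair at J on RC]
3. ∠JRP = 84°  [△RJP]

∠JRP = 84°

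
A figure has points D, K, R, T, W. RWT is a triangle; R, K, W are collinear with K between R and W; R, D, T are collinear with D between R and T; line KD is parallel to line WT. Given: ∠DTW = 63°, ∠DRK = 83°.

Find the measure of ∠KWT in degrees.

1. ∠RTW = 63°  [D on ray TR]
2. ∠TRW = 83°  [K on RW, D on RT]
3. ∠RWT = 34°  [△RWT]
4. ∠KWT = 34°  [K on ray WR]

∠KWT = 34°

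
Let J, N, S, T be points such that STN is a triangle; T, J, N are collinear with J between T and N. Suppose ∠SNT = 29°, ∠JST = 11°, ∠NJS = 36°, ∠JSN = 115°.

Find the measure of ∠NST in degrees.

∠NST = 126°

1. ∠SJT = 144°  [linear pair at J on TN]
2. ∠JTS = 25°  [△STJ]
3. ∠NTS = 25°  [J on ray TN]
4. ∠NST = 126°  [△STN]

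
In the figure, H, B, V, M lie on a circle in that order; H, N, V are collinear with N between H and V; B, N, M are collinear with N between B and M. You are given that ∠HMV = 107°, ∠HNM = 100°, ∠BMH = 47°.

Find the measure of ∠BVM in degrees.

1. ∠HBV = 73°  [cyclic HBVM, opposite ∠B+∠M]
2. ∠BNV = 100°  [vertical angles at N]
3. ∠BVH = 47°  [same arc HB]
4. ∠BHV = 60°  [△HBV]
5. ∠MBV = 33°  [△BNV]
6. ∠BMV = 60°  [same arc BV]
7. ∠BVM = 87°  [△BVM]

∠BVM = 87°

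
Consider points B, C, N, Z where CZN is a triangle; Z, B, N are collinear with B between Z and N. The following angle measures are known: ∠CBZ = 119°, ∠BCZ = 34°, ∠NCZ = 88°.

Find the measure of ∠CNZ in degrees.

1. ∠BZC = 27°  [△CZB]
2. ∠CZN = 27°  [B on ray ZN]
3. ∠CNZ = 65°  [△CZN]

∠CNZ = 65°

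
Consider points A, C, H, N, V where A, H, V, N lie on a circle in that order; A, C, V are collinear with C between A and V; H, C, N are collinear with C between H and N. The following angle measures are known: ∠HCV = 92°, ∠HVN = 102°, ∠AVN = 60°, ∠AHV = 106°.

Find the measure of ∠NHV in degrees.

1. ∠ANV = 74°  [cyclic AHVN, opposite ∠H+∠N]
2. ∠NAV = 46°  [△AVN]
3. ∠NHV = 46°  [same arc VN]

∠NHV = 46°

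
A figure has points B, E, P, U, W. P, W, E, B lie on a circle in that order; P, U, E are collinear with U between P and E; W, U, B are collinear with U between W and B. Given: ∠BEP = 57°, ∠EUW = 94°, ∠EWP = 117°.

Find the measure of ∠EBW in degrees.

1. ∠BWP = 57°  [same arc PB]
2. ∠PUW = 86°  [linear pair at U on PE]
3. ∠EPW = 37°  [△PUW]
4. ∠EBW = 37°  [same arc WE]

∠EBW = 37°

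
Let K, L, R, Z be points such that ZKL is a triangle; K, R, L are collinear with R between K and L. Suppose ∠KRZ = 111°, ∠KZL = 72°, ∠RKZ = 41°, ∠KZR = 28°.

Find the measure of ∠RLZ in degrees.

∠RLZ = 67°

1. ∠LKZ = 41°  [R on ray KL]
2. ∠KLZ = 67°  [△ZKL]
3. ∠RLZ = 67°  [R on ray LK]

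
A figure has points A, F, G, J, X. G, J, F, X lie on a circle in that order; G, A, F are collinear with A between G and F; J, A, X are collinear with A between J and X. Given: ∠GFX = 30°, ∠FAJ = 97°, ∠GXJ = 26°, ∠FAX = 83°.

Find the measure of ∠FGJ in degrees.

1. ∠GJX = 30°  [same arc GX]
2. ∠GAJ = 83°  [linear pair at A on GF]
3. ∠FGJ = 67°  [△GAJ]

∠FGJ = 67°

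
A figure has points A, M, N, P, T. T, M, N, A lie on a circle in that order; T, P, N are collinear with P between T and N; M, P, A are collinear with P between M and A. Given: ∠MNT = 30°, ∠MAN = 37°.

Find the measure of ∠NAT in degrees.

∠NAT = 67°

1. ∠MTN = 37°  [same arc MN]
2. ∠NMT = 113°  [△TMN]
3. ∠NAT = 67°  [cyclic TMNA, opposite ∠M+∠A]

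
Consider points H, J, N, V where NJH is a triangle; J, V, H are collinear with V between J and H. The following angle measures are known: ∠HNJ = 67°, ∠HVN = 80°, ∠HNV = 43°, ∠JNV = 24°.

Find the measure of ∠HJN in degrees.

1. ∠JVN = 100°  [linear pair at V on JH]
2. ∠NJV = 56°  [△NJV]
3. ∠HJN = 56°  [V on ray JH]

∠HJN = 56°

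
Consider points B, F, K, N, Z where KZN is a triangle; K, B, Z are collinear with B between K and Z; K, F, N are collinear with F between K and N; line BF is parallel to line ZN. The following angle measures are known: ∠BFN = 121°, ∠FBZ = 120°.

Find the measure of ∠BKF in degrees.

1. ∠BFK = 59°  [linear pair at F on KN]
2. ∠FBK = 60°  [linear pair at B on KZ]
3. ∠BKF = 61°  [△KBF]

∠BKF = 61°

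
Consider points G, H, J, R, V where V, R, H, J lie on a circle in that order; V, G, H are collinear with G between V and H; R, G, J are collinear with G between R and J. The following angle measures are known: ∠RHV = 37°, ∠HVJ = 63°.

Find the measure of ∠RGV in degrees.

1. ∠HRJ = 63°  [same arc HJ]
2. ∠HGR = 80°  [△RGH]
3. ∠RGV = 100°  [linear pair at G on VH]

∠RGV = 100°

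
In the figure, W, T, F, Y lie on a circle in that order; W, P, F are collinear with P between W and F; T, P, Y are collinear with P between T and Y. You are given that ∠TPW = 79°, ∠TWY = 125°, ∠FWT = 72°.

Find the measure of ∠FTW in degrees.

∠FTW = 82°

1. ∠WTY = 29°  [△WPT]
2. ∠TYW = 26°  [△WTY]
3. ∠TFW = 26°  [same arc WT]
4. ∠FTW = 82°  [△WTF]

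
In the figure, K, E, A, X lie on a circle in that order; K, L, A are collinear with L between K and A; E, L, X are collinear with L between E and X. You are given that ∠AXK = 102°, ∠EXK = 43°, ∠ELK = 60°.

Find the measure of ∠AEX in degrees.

∠AEX = 17°

1. ∠EAK = 43°  [same arc KE]
2. ∠ALE = 120°  [linear pair at L on KA]
3. ∠AEX = 17°  [△ELA]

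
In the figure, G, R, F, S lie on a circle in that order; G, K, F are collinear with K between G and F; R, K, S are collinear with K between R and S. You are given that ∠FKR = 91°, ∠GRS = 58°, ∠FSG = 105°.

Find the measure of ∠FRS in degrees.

∠FRS = 17°

1. ∠GFS = 58°  [same arc GS]
2. ∠FGS = 17°  [△GFS]
3. ∠FRS = 17°  [same arc FS]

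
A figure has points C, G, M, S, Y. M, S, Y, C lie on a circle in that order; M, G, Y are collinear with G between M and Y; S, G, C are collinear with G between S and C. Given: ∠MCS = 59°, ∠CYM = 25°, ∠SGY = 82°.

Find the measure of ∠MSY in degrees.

1. ∠MYS = 59°  [same arc MS]
2. ∠CSM = 25°  [same arc MC]
3. ∠MGS = 98°  [linear pair at G on MY]
4. ∠SMY = 57°  [△MGS]
5. ∠MSY = 64°  [△MSY]

∠MSY = 64°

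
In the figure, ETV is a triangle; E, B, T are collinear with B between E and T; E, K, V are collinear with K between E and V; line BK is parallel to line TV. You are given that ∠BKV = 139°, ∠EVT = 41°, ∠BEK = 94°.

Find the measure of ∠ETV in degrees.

1. ∠BKE = 41°  [linear pair at K on EV]
2. ∠EBK = 45°  [△EBK]
3. ∠ETV = 45°  [BK∥TV, corresponding at B]

∠ETV = 45°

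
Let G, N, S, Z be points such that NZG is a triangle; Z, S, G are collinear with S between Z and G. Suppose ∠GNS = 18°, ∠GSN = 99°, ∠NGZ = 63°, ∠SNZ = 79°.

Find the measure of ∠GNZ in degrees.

∠GNZ = 97°

1. ∠NSZ = 81°  [linear pair at S on ZG]
2. ∠NZS = 20°  [△NZS]
3. ∠GZN = 20°  [S on ray ZG]
4. ∠GNZ = 97°  [△NZG]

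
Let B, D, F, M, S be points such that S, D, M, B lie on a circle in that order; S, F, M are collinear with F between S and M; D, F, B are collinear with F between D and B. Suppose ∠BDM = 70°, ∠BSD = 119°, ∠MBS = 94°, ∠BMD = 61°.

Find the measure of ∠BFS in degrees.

∠BFS = 65°

1. ∠BSM = 70°  [same arc MB]
2. ∠DBM = 49°  [△DMB]
3. ∠BMS = 16°  [△SMB]
4. ∠BFM = 115°  [△MFB]
5. ∠BFS = 65°  [linear pair at F on SM]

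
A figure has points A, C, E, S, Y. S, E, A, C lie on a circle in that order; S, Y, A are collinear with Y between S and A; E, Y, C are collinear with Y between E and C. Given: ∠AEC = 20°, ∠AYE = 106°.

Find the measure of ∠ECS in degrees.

∠ECS = 54°

1. ∠ASC = 20°  [same arc AC]
2. ∠CYS = 106°  [vertical angles at Y]
3. ∠ECS = 54°  [△SYC]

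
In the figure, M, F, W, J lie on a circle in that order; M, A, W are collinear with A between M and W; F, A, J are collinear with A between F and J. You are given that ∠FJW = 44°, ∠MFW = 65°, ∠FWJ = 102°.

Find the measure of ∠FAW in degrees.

1. ∠FMW = 44°  [same arc FW]
2. ∠JFW = 34°  [△FWJ]
3. ∠FWM = 71°  [△MFW]
4. ∠FAW = 75°  [△FAW]

∠FAW = 75°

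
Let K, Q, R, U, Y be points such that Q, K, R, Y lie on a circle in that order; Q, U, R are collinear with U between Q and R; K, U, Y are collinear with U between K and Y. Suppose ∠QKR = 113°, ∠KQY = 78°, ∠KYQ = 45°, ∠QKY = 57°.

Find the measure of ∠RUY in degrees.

∠RUY = 101°

1. ∠QYR = 67°  [cyclic QKRY, opposite ∠K+∠Y]
2. ∠QRY = 57°  [same arc QY]
3. ∠RQY = 56°  [△QRY]
4. ∠QUY = 79°  [△QUY]
5. ∠RUY = 101°  [linear pair at U on QR]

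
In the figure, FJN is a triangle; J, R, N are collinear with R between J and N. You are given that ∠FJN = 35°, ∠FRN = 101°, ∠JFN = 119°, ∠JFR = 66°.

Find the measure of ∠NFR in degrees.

∠NFR = 53°

1. ∠FNJ = 26°  [△FJN]
2. ∠FNR = 26°  [R on ray NJ]
3. ∠NFR = 53°  [△FRN]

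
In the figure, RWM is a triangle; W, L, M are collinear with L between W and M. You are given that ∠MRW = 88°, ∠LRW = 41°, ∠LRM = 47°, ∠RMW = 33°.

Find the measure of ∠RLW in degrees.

∠RLW = 80°

1. ∠MWR = 59°  [△RWM]
2. ∠LWR = 59°  [L on ray WM]
3. ∠RLW = 80°  [△RWL]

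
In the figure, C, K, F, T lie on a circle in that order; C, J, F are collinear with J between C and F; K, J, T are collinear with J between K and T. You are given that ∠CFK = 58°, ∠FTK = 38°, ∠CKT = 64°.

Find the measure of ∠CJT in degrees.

∠CJT = 102°

1. ∠CFT = 64°  [same arc CT]
2. ∠FJT = 78°  [△FJT]
3. ∠CJT = 102°  [linear pair at J on CF]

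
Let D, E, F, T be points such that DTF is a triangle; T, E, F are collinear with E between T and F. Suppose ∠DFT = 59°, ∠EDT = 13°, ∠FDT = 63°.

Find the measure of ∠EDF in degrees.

1. ∠DTF = 58°  [△DTF]
2. ∠DFE = 59°  [E on ray FT]
3. ∠DTE = 58°  [E on ray TF]
4. ∠DET = 109°  [△DTE]
5. ∠DEF = 71°  [linear pair at E on TF]
6. ∠EDF = 50°  [△DEF]

∠EDF = 50°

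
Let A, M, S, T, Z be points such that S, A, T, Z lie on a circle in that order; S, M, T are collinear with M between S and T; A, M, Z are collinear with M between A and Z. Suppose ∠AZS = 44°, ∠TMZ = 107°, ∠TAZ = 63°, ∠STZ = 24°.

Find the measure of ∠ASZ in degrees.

1. ∠AZT = 49°  [△TMZ]
2. ∠ATZ = 68°  [△ATZ]
3. ∠ASZ = 112°  [cyclic SATZ, opposite ∠S+∠T]

∠ASZ = 112°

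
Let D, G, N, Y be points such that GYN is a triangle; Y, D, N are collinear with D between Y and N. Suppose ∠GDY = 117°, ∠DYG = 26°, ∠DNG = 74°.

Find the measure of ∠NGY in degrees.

1. ∠GYN = 26°  [D on ray YN]
2. ∠GNY = 74°  [D on ray NY]
3. ∠NGY = 80°  [△GYN]

∠NGY = 80°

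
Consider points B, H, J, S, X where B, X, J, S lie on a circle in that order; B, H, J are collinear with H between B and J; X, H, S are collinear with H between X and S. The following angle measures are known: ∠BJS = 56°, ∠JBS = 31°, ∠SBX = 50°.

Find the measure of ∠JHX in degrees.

∠JHX = 75°

1. ∠BXS = 56°  [same arc BS]
2. ∠JXS = 31°  [same arc JS]
3. ∠BSX = 74°  [△BXS]
4. ∠BJX = 74°  [same arc BX]
5. ∠JHX = 75°  [△XHJ]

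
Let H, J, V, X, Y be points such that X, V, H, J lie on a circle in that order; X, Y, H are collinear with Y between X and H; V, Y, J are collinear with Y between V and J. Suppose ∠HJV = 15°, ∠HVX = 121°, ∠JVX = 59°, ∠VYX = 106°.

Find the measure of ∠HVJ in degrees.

∠HVJ = 62°

1. ∠HXV = 15°  [same arc VH]
2. ∠VHX = 44°  [△XVH]
3. ∠HYV = 74°  [linear pair at Y on XH]
4. ∠HVJ = 62°  [△VYH]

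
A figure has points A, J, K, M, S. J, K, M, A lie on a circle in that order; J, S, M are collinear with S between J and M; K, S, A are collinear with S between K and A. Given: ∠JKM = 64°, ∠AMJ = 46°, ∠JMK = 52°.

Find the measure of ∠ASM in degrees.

∠ASM = 70°

1. ∠KJM = 64°  [△JKM]
2. ∠KAM = 64°  [same arc KM]
3. ∠ASM = 70°  [△MSA]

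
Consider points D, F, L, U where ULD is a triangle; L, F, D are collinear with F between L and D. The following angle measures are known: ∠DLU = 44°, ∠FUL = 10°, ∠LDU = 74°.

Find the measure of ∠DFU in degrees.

1. ∠FLU = 44°  [F on ray LD]
2. ∠LFU = 126°  [△ULF]
3. ∠DFU = 54°  [linear pair at F on LD]

∠DFU = 54°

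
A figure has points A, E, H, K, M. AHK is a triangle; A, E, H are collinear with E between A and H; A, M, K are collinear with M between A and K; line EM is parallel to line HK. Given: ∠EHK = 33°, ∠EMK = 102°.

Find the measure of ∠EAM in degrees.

1. ∠AHK = 33°  [E on ray HA]
2. ∠AME = 78°  [linear pair at M on AK]
3. ∠AEM = 33°  [EM∥HK, corresponding at E]
4. ∠EAM = 69°  [△AEM]

∠EAM = 69°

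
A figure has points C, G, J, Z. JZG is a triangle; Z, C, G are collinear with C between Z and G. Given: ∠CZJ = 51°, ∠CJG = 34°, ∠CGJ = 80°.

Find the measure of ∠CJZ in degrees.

1. ∠GCJ = 66°  [△JCG]
2. ∠JCZ = 114°  [linear pair at C on ZG]
3. ∠CJZ = 15°  [△JZC]

∠CJZ = 15°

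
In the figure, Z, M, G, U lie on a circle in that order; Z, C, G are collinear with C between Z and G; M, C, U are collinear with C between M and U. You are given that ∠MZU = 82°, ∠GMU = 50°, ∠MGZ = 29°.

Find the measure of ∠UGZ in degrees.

∠UGZ = 69°

1. ∠MUZ = 29°  [same arc ZM]
2. ∠UMZ = 69°  [△ZMU]
3. ∠UGZ = 69°  [same arc ZU]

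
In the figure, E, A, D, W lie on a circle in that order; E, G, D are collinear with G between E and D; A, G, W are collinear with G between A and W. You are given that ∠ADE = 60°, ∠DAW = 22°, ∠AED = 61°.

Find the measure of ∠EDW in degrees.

1. ∠DAE = 59°  [△EAD]
2. ∠DEW = 22°  [same arc DW]
3. ∠DWE = 121°  [cyclic EADW, opposite ∠A+∠W]
4. ∠EDW = 37°  [△EDW]

∠EDW = 37°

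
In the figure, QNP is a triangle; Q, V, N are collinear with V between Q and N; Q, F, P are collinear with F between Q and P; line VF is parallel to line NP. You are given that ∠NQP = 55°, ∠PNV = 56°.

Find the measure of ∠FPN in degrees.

∠FPN = 69°

1. ∠PNQ = 56°  [V on ray NQ]
2. ∠NPQ = 69°  [△QNP]
3. ∠FPN = 69°  [F on ray PQ]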